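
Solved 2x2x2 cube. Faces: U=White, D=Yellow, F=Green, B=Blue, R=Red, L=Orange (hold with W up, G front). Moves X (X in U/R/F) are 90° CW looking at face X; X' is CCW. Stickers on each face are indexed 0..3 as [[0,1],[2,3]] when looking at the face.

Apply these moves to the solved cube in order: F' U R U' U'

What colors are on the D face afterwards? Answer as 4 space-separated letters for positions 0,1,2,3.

Answer: O B Y O

Derivation:
After move 1 (F'): F=GGGG U=WWRR R=YRYR D=OOYY L=OWOW
After move 2 (U): U=RWRW F=YRGG R=BBYR B=OWBB L=GGOW
After move 3 (R): R=YBRB U=RRRG F=YOGY D=OBYO B=WWWB
After move 4 (U'): U=RGRR F=GGGY R=YORB B=YBWB L=WWOW
After move 5 (U'): U=GRRR F=WWGY R=GGRB B=YOWB L=YBOW
Query: D face = OBYO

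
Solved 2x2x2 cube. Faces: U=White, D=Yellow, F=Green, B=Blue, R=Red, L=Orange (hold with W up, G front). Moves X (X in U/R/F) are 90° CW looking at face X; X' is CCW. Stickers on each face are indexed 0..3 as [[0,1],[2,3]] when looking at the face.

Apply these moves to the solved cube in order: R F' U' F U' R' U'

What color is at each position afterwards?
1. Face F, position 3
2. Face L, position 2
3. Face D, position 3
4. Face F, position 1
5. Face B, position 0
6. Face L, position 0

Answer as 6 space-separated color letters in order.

Answer: W O G R O B

Derivation:
After move 1 (R): R=RRRR U=WGWG F=GYGY D=YBYB B=WBWB
After move 2 (F'): F=YYGG U=WGRR R=BRYR D=OOYB L=OGOW
After move 3 (U'): U=GRWR F=OGGG R=YYYR B=BRWB L=WBOW
After move 4 (F): F=GOGG U=GRWB R=WYRR D=YYYB L=WOOO
After move 5 (U'): U=RBGW F=WOGG R=GORR B=WYWB L=BROO
After move 6 (R'): R=ORGR U=RWGW F=WBGW D=YOYG B=BYYB
After move 7 (U'): U=WWRG F=BRGW R=WBGR B=ORYB L=BYOO
Query 1: F[3] = W
Query 2: L[2] = O
Query 3: D[3] = G
Query 4: F[1] = R
Query 5: B[0] = O
Query 6: L[0] = B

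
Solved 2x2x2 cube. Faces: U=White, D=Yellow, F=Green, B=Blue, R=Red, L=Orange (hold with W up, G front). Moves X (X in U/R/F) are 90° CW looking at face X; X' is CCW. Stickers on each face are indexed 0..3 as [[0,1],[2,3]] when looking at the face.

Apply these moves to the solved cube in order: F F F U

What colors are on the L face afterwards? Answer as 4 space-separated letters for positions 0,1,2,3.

Answer: G G O W

Derivation:
After move 1 (F): F=GGGG U=WWOO R=WRWR D=RRYY L=OYOY
After move 2 (F): F=GGGG U=WWYY R=OROR D=WWYY L=OROR
After move 3 (F): F=GGGG U=WWRR R=YRYR D=OOYY L=OWOW
After move 4 (U): U=RWRW F=YRGG R=BBYR B=OWBB L=GGOW
Query: L face = GGOW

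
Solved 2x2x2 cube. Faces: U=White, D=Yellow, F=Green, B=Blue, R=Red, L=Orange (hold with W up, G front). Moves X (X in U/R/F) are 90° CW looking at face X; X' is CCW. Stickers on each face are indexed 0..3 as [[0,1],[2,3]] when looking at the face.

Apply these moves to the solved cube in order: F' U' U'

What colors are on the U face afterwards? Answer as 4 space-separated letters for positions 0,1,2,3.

After move 1 (F'): F=GGGG U=WWRR R=YRYR D=OOYY L=OWOW
After move 2 (U'): U=WRWR F=OWGG R=GGYR B=YRBB L=BBOW
After move 3 (U'): U=RRWW F=BBGG R=OWYR B=GGBB L=YROW
Query: U face = RRWW

Answer: R R W W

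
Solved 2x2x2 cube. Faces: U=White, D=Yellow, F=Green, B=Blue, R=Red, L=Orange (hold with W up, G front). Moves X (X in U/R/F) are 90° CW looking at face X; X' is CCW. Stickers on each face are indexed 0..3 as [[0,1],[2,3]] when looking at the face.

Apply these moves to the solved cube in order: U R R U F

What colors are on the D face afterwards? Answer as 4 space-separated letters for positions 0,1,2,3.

Answer: B G Y W

Derivation:
After move 1 (U): U=WWWW F=RRGG R=BBRR B=OOBB L=GGOO
After move 2 (R): R=RBRB U=WRWG F=RYGY D=YBYO B=WOWB
After move 3 (R): R=RRBB U=WYWY F=RBGO D=YWYW B=GORB
After move 4 (U): U=WWYY F=RRGO R=GOBB B=GGRB L=RBOO
After move 5 (F): F=GROR U=WWOB R=YOYB D=BGYW L=RYOW
Query: D face = BGYW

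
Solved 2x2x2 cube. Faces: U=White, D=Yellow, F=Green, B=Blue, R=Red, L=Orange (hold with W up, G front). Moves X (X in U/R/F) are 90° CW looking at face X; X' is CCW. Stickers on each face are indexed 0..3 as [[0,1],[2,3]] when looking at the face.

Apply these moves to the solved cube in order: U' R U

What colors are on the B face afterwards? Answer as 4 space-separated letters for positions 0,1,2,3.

Answer: B B W B

Derivation:
After move 1 (U'): U=WWWW F=OOGG R=GGRR B=RRBB L=BBOO
After move 2 (R): R=RGRG U=WOWG F=OYGY D=YBYR B=WRWB
After move 3 (U): U=WWGO F=RGGY R=WRRG B=BBWB L=OYOO
Query: B face = BBWB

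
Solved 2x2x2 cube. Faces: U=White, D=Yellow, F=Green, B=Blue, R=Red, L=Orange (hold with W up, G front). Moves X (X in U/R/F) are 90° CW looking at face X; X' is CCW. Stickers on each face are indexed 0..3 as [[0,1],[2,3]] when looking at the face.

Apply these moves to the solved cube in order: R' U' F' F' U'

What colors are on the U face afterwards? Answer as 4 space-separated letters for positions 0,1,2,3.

Answer: B Y B G

Derivation:
After move 1 (R'): R=RRRR U=WBWB F=GWGW D=YGYG B=YBYB
After move 2 (U'): U=BBWW F=OOGW R=GWRR B=RRYB L=YBOO
After move 3 (F'): F=OWOG U=BBGR R=GWYR D=BOYG L=YWOW
After move 4 (F'): F=WGOO U=BBGY R=OWBR D=WWYG L=YROG
After move 5 (U'): U=BYBG F=YROO R=WGBR B=OWYB L=RROG
Query: U face = BYBG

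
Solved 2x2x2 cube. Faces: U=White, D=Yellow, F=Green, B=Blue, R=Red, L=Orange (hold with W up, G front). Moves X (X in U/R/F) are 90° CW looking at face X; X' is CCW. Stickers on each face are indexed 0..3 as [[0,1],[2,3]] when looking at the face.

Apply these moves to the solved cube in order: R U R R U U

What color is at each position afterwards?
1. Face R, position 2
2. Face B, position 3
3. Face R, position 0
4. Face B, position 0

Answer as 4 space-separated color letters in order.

Answer: B B G R

Derivation:
After move 1 (R): R=RRRR U=WGWG F=GYGY D=YBYB B=WBWB
After move 2 (U): U=WWGG F=RRGY R=WBRR B=OOWB L=GYOO
After move 3 (R): R=RWRB U=WRGY F=RBGB D=YWYO B=GOWB
After move 4 (R): R=RRBW U=WBGB F=RWGO D=YWYG B=YORB
After move 5 (U): U=GWBB F=RRGO R=YOBW B=GYRB L=RWOO
After move 6 (U): U=BGBW F=YOGO R=GYBW B=RWRB L=RROO
Query 1: R[2] = B
Query 2: B[3] = B
Query 3: R[0] = G
Query 4: B[0] = R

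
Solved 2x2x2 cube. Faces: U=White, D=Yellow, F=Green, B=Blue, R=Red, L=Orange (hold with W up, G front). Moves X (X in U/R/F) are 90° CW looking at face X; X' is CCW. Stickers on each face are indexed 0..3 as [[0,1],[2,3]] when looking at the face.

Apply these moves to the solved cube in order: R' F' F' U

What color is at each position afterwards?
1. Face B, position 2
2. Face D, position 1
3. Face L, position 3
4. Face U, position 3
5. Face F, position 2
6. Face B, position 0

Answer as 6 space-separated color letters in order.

Answer: Y W R B W O

Derivation:
After move 1 (R'): R=RRRR U=WBWB F=GWGW D=YGYG B=YBYB
After move 2 (F'): F=WWGG U=WBRR R=GRYR D=OOYG L=OBOW
After move 3 (F'): F=WGWG U=WBGY R=OROR D=BWYG L=OROR
After move 4 (U): U=GWYB F=ORWG R=YBOR B=ORYB L=WGOR
Query 1: B[2] = Y
Query 2: D[1] = W
Query 3: L[3] = R
Query 4: U[3] = B
Query 5: F[2] = W
Query 6: B[0] = O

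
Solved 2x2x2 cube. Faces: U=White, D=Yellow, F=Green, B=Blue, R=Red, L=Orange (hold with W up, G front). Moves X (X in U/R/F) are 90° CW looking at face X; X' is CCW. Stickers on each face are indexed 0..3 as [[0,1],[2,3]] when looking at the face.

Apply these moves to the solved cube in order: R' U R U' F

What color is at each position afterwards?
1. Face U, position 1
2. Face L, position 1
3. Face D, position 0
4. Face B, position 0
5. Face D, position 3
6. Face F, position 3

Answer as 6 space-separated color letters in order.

Answer: W Y R R O W

Derivation:
After move 1 (R'): R=RRRR U=WBWB F=GWGW D=YGYG B=YBYB
After move 2 (U): U=WWBB F=RRGW R=YBRR B=OOYB L=GWOO
After move 3 (R): R=RYRB U=WRBW F=RGGG D=YYYO B=BOWB
After move 4 (U'): U=RWWB F=GWGG R=RGRB B=RYWB L=BOOO
After move 5 (F): F=GGGW U=RWOO R=WGBB D=RRYO L=BYOY
Query 1: U[1] = W
Query 2: L[1] = Y
Query 3: D[0] = R
Query 4: B[0] = R
Query 5: D[3] = O
Query 6: F[3] = W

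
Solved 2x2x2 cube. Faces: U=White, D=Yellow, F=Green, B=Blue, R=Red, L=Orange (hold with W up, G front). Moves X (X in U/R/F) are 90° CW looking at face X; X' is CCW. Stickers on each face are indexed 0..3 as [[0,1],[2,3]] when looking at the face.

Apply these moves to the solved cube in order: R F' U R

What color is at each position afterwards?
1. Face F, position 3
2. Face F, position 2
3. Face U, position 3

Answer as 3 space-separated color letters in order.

Answer: B G G

Derivation:
After move 1 (R): R=RRRR U=WGWG F=GYGY D=YBYB B=WBWB
After move 2 (F'): F=YYGG U=WGRR R=BRYR D=OOYB L=OGOW
After move 3 (U): U=RWRG F=BRGG R=WBYR B=OGWB L=YYOW
After move 4 (R): R=YWRB U=RRRG F=BOGB D=OWYO B=GGWB
Query 1: F[3] = B
Query 2: F[2] = G
Query 3: U[3] = G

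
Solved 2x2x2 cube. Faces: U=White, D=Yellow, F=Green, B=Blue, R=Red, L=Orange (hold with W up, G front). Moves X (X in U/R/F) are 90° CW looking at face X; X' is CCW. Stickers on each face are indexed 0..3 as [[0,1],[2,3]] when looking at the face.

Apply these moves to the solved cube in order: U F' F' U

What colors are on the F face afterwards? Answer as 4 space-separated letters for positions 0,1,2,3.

After move 1 (U): U=WWWW F=RRGG R=BBRR B=OOBB L=GGOO
After move 2 (F'): F=RGRG U=WWBR R=YBYR D=GOYY L=GWOW
After move 3 (F'): F=GGRR U=WWYY R=OBGR D=WWYY L=GROB
After move 4 (U): U=YWYW F=OBRR R=OOGR B=GRBB L=GGOB
Query: F face = OBRR

Answer: O B R R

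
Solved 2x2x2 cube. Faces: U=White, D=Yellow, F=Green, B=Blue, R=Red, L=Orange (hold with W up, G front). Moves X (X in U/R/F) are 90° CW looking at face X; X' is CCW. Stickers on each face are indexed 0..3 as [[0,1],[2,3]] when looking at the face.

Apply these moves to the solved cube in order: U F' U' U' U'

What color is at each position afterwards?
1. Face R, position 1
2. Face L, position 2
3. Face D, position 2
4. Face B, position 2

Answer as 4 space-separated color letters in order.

After move 1 (U): U=WWWW F=RRGG R=BBRR B=OOBB L=GGOO
After move 2 (F'): F=RGRG U=WWBR R=YBYR D=GOYY L=GWOW
After move 3 (U'): U=WRWB F=GWRG R=RGYR B=YBBB L=OOOW
After move 4 (U'): U=RBWW F=OORG R=GWYR B=RGBB L=YBOW
After move 5 (U'): U=BWRW F=YBRG R=OOYR B=GWBB L=RGOW
Query 1: R[1] = O
Query 2: L[2] = O
Query 3: D[2] = Y
Query 4: B[2] = B

Answer: O O Y B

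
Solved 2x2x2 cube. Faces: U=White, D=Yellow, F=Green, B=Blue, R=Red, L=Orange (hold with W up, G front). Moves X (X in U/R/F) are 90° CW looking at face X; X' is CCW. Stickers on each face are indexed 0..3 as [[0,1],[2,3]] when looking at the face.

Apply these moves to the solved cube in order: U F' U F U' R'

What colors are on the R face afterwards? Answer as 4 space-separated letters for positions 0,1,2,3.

After move 1 (U): U=WWWW F=RRGG R=BBRR B=OOBB L=GGOO
After move 2 (F'): F=RGRG U=WWBR R=YBYR D=GOYY L=GWOW
After move 3 (U): U=BWRW F=YBRG R=OOYR B=GWBB L=RGOW
After move 4 (F): F=RYGB U=BWWG R=ROWR D=YOYY L=RGOO
After move 5 (U'): U=WGBW F=RGGB R=RYWR B=ROBB L=GWOO
After move 6 (R'): R=YRRW U=WBBR F=RGGW D=YGYB B=YOOB
Query: R face = YRRW

Answer: Y R R W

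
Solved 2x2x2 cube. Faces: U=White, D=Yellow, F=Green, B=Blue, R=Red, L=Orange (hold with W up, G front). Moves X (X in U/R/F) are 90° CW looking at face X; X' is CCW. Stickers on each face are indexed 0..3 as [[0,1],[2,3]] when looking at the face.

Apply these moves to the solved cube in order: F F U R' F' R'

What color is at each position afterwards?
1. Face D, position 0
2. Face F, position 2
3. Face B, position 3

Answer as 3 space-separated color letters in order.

Answer: G O B

Derivation:
After move 1 (F): F=GGGG U=WWOO R=WRWR D=RRYY L=OYOY
After move 2 (F): F=GGGG U=WWYY R=OROR D=WWYY L=OROR
After move 3 (U): U=YWYW F=ORGG R=BBOR B=ORBB L=GGOR
After move 4 (R'): R=BRBO U=YBYO F=OWGW D=WRYG B=YRWB
After move 5 (F'): F=WWOG U=YBBB R=RRWO D=GRYG L=GOOY
After move 6 (R'): R=RORW U=YWBY F=WBOB D=GWYG B=GRRB
Query 1: D[0] = G
Query 2: F[2] = O
Query 3: B[3] = B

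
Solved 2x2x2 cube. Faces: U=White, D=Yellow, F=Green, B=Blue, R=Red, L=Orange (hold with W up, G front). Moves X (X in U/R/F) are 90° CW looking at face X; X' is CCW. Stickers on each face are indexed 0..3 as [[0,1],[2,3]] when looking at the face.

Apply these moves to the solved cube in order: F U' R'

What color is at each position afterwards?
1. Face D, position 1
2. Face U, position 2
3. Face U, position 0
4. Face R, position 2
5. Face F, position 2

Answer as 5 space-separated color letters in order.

Answer: Y W W G G

Derivation:
After move 1 (F): F=GGGG U=WWOO R=WRWR D=RRYY L=OYOY
After move 2 (U'): U=WOWO F=OYGG R=GGWR B=WRBB L=BBOY
After move 3 (R'): R=GRGW U=WBWW F=OOGO D=RYYG B=YRRB
Query 1: D[1] = Y
Query 2: U[2] = W
Query 3: U[0] = W
Query 4: R[2] = G
Query 5: F[2] = G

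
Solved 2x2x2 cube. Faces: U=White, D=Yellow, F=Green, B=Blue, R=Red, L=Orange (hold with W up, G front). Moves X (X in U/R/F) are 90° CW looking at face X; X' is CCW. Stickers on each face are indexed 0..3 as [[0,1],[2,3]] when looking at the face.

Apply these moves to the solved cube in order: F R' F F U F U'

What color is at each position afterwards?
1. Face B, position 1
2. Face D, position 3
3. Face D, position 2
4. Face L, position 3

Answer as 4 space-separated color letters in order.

After move 1 (F): F=GGGG U=WWOO R=WRWR D=RRYY L=OYOY
After move 2 (R'): R=RRWW U=WBOB F=GWGO D=RGYG B=YBRB
After move 3 (F): F=GGOW U=WBYY R=ORBW D=WRYG L=OROG
After move 4 (F): F=OGWG U=WBGR R=YRYW D=BOYG L=OWOR
After move 5 (U): U=GWRB F=YRWG R=YBYW B=OWRB L=OGOR
After move 6 (F): F=WYGR U=GWRG R=RBBW D=YYYG L=OBOO
After move 7 (U'): U=WGGR F=OBGR R=WYBW B=RBRB L=OWOO
Query 1: B[1] = B
Query 2: D[3] = G
Query 3: D[2] = Y
Query 4: L[3] = O

Answer: B G Y O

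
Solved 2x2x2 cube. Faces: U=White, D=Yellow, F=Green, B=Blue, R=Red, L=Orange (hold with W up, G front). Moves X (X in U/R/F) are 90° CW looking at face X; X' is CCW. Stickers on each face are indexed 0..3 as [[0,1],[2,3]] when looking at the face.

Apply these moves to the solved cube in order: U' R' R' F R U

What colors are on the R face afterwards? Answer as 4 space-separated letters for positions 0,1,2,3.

After move 1 (U'): U=WWWW F=OOGG R=GGRR B=RRBB L=BBOO
After move 2 (R'): R=GRGR U=WBWR F=OWGW D=YOYG B=YRYB
After move 3 (R'): R=RRGG U=WYWY F=OBGR D=YWYW B=GROB
After move 4 (F): F=GORB U=WYOB R=WRYG D=GRYW L=BYOW
After move 5 (R): R=YWGR U=WOOB F=GRRW D=GOYG B=BRYB
After move 6 (U): U=OWBO F=YWRW R=BRGR B=BYYB L=GROW
Query: R face = BRGR

Answer: B R G R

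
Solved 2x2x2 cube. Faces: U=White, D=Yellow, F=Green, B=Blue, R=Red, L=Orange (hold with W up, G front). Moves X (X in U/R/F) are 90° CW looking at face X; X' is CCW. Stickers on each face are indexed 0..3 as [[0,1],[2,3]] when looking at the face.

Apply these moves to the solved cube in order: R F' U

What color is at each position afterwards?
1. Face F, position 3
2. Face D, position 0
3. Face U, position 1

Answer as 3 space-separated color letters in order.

Answer: G O W

Derivation:
After move 1 (R): R=RRRR U=WGWG F=GYGY D=YBYB B=WBWB
After move 2 (F'): F=YYGG U=WGRR R=BRYR D=OOYB L=OGOW
After move 3 (U): U=RWRG F=BRGG R=WBYR B=OGWB L=YYOW
Query 1: F[3] = G
Query 2: D[0] = O
Query 3: U[1] = W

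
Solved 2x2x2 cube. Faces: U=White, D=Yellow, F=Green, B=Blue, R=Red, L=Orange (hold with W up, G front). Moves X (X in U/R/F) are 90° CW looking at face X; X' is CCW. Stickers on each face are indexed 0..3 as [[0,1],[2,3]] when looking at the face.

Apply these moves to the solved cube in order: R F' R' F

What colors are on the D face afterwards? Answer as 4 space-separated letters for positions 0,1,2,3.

After move 1 (R): R=RRRR U=WGWG F=GYGY D=YBYB B=WBWB
After move 2 (F'): F=YYGG U=WGRR R=BRYR D=OOYB L=OGOW
After move 3 (R'): R=RRBY U=WWRW F=YGGR D=OYYG B=BBOB
After move 4 (F): F=GYRG U=WWWG R=RRWY D=BRYG L=OOOY
Query: D face = BRYG

Answer: B R Y G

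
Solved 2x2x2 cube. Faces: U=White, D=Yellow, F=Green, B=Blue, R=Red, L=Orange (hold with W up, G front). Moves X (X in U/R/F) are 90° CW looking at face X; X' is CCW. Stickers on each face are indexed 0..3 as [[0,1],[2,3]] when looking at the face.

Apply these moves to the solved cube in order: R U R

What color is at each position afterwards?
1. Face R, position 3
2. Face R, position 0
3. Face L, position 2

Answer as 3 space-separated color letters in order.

After move 1 (R): R=RRRR U=WGWG F=GYGY D=YBYB B=WBWB
After move 2 (U): U=WWGG F=RRGY R=WBRR B=OOWB L=GYOO
After move 3 (R): R=RWRB U=WRGY F=RBGB D=YWYO B=GOWB
Query 1: R[3] = B
Query 2: R[0] = R
Query 3: L[2] = O

Answer: B R O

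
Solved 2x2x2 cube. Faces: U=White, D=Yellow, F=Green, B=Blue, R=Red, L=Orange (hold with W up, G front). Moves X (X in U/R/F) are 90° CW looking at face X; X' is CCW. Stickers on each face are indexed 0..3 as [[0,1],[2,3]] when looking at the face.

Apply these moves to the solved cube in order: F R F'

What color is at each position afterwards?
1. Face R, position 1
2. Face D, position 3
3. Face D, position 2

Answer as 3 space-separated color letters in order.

After move 1 (F): F=GGGG U=WWOO R=WRWR D=RRYY L=OYOY
After move 2 (R): R=WWRR U=WGOG F=GRGY D=RBYB B=OBWB
After move 3 (F'): F=RYGG U=WGWR R=BWRR D=YYYB L=OGOO
Query 1: R[1] = W
Query 2: D[3] = B
Query 3: D[2] = Y

Answer: W B Y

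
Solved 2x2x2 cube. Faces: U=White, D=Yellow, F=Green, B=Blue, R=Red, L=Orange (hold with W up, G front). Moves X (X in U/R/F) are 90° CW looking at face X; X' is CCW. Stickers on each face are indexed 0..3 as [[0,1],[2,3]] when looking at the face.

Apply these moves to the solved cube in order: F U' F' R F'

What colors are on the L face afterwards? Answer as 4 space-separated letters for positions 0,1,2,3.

After move 1 (F): F=GGGG U=WWOO R=WRWR D=RRYY L=OYOY
After move 2 (U'): U=WOWO F=OYGG R=GGWR B=WRBB L=BBOY
After move 3 (F'): F=YGOG U=WOGW R=RGRR D=BYYY L=BOOW
After move 4 (R): R=RRRG U=WGGG F=YYOY D=BBYW B=WROB
After move 5 (F'): F=YYYO U=WGRR R=BRBG D=OWYW L=BGOG
Query: L face = BGOG

Answer: B G O G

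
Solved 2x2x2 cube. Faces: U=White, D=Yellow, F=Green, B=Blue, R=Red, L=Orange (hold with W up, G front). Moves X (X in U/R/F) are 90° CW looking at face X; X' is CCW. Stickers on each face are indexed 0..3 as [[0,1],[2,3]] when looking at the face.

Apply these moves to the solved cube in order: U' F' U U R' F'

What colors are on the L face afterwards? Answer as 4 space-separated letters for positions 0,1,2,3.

After move 1 (U'): U=WWWW F=OOGG R=GGRR B=RRBB L=BBOO
After move 2 (F'): F=OGOG U=WWGR R=YGYR D=BOYY L=BWOW
After move 3 (U): U=GWRW F=YGOG R=RRYR B=BWBB L=OGOW
After move 4 (U): U=RGWW F=RROG R=BWYR B=OGBB L=YGOW
After move 5 (R'): R=WRBY U=RBWO F=RGOW D=BRYG B=YGOB
After move 6 (F'): F=GWRO U=RBWB R=RRBY D=GWYG L=YOOW
Query: L face = YOOW

Answer: Y O O W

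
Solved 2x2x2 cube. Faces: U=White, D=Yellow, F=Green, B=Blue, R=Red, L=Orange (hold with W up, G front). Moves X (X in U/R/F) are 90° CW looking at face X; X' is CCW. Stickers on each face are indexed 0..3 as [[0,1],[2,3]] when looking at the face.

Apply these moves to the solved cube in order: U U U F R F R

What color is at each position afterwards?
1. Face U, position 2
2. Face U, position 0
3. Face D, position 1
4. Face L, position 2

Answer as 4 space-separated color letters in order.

Answer: Y W W O

Derivation:
After move 1 (U): U=WWWW F=RRGG R=BBRR B=OOBB L=GGOO
After move 2 (U): U=WWWW F=BBGG R=OORR B=GGBB L=RROO
After move 3 (U): U=WWWW F=OOGG R=GGRR B=RRBB L=BBOO
After move 4 (F): F=GOGO U=WWOB R=WGWR D=RGYY L=BYOY
After move 5 (R): R=WWRG U=WOOO F=GGGY D=RBYR B=BRWB
After move 6 (F): F=GGYG U=WOYY R=OWOG D=RWYR L=BROB
After move 7 (R): R=OOGW U=WGYG F=GWYR D=RWYB B=YROB
Query 1: U[2] = Y
Query 2: U[0] = W
Query 3: D[1] = W
Query 4: L[2] = O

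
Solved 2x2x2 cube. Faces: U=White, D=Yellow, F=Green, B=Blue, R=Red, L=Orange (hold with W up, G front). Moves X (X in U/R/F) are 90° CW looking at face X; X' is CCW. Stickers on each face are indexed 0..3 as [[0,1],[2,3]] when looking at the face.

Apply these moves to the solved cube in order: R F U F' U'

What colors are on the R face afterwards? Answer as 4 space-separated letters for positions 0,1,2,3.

After move 1 (R): R=RRRR U=WGWG F=GYGY D=YBYB B=WBWB
After move 2 (F): F=GGYY U=WGOO R=WRGR D=RRYB L=OYOB
After move 3 (U): U=OWOG F=WRYY R=WBGR B=OYWB L=GGOB
After move 4 (F'): F=RYWY U=OWWG R=RBRR D=GBYB L=GGOO
After move 5 (U'): U=WGOW F=GGWY R=RYRR B=RBWB L=OYOO
Query: R face = RYRR

Answer: R Y R R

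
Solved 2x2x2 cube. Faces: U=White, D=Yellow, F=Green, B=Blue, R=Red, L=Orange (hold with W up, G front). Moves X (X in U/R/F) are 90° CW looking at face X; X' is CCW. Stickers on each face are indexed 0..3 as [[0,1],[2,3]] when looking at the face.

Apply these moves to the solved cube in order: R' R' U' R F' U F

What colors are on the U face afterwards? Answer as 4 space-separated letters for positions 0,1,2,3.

After move 1 (R'): R=RRRR U=WBWB F=GWGW D=YGYG B=YBYB
After move 2 (R'): R=RRRR U=WYWY F=GBGB D=YWYW B=GBGB
After move 3 (U'): U=YYWW F=OOGB R=GBRR B=RRGB L=GBOO
After move 4 (R): R=RGRB U=YOWB F=OWGW D=YGYR B=WRYB
After move 5 (F'): F=WWOG U=YORR R=GGYB D=BOYR L=GBOW
After move 6 (U): U=RYRO F=GGOG R=WRYB B=GBYB L=WWOW
After move 7 (F): F=OGGG U=RYWW R=RROB D=YWYR L=WBOO
Query: U face = RYWW

Answer: R Y W W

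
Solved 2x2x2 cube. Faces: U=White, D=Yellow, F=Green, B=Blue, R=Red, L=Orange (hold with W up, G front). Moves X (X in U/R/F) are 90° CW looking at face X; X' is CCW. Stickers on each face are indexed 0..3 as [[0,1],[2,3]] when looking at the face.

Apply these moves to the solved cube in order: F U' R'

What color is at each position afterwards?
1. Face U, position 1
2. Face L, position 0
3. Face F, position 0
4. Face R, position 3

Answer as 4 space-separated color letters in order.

After move 1 (F): F=GGGG U=WWOO R=WRWR D=RRYY L=OYOY
After move 2 (U'): U=WOWO F=OYGG R=GGWR B=WRBB L=BBOY
After move 3 (R'): R=GRGW U=WBWW F=OOGO D=RYYG B=YRRB
Query 1: U[1] = B
Query 2: L[0] = B
Query 3: F[0] = O
Query 4: R[3] = W

Answer: B B O W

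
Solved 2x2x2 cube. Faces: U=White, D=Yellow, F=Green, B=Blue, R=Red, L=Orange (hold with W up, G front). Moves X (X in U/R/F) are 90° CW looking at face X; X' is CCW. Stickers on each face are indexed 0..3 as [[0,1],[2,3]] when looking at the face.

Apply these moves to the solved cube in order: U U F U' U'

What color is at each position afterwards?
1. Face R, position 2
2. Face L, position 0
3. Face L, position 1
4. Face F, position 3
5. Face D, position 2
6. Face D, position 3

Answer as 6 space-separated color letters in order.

Answer: W W O B Y Y

Derivation:
After move 1 (U): U=WWWW F=RRGG R=BBRR B=OOBB L=GGOO
After move 2 (U): U=WWWW F=BBGG R=OORR B=GGBB L=RROO
After move 3 (F): F=GBGB U=WWOR R=WOWR D=ROYY L=RYOY
After move 4 (U'): U=WRWO F=RYGB R=GBWR B=WOBB L=GGOY
After move 5 (U'): U=ROWW F=GGGB R=RYWR B=GBBB L=WOOY
Query 1: R[2] = W
Query 2: L[0] = W
Query 3: L[1] = O
Query 4: F[3] = B
Query 5: D[2] = Y
Query 6: D[3] = Y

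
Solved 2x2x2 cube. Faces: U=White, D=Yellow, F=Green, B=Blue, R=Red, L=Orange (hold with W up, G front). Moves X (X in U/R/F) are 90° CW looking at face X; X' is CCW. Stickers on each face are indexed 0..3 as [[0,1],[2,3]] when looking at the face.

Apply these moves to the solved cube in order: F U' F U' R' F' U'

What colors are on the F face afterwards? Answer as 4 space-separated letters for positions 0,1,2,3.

Answer: W W B G

Derivation:
After move 1 (F): F=GGGG U=WWOO R=WRWR D=RRYY L=OYOY
After move 2 (U'): U=WOWO F=OYGG R=GGWR B=WRBB L=BBOY
After move 3 (F): F=GOGY U=WOYB R=WGOR D=WGYY L=BROR
After move 4 (U'): U=OBWY F=BRGY R=GOOR B=WGBB L=WROR
After move 5 (R'): R=ORGO U=OBWW F=BBGY D=WRYY B=YGGB
After move 6 (F'): F=BYBG U=OBOG R=RRWO D=RRYY L=WWOW
After move 7 (U'): U=BGOO F=WWBG R=BYWO B=RRGB L=YGOW
Query: F face = WWBG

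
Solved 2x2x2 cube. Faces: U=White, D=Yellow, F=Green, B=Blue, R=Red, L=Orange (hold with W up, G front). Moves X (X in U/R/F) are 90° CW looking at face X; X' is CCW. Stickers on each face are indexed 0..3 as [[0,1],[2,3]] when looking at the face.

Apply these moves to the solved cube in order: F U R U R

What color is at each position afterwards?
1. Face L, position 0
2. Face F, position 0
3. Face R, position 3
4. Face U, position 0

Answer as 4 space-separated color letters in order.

After move 1 (F): F=GGGG U=WWOO R=WRWR D=RRYY L=OYOY
After move 2 (U): U=OWOW F=WRGG R=BBWR B=OYBB L=GGOY
After move 3 (R): R=WBRB U=OROG F=WRGY D=RBYO B=WYWB
After move 4 (U): U=OOGR F=WBGY R=WYRB B=GGWB L=WROY
After move 5 (R): R=RWBY U=OBGY F=WBGO D=RWYG B=RGOB
Query 1: L[0] = W
Query 2: F[0] = W
Query 3: R[3] = Y
Query 4: U[0] = O

Answer: W W Y O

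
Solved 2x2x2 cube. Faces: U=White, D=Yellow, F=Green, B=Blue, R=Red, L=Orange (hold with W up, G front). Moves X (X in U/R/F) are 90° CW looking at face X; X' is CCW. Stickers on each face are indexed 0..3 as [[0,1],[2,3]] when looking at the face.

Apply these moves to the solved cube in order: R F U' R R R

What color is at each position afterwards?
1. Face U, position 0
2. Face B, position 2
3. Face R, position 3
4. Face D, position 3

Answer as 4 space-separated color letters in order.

Answer: G R G Y

Derivation:
After move 1 (R): R=RRRR U=WGWG F=GYGY D=YBYB B=WBWB
After move 2 (F): F=GGYY U=WGOO R=WRGR D=RRYB L=OYOB
After move 3 (U'): U=GOWO F=OYYY R=GGGR B=WRWB L=WBOB
After move 4 (R): R=GGRG U=GYWY F=ORYB D=RWYW B=OROB
After move 5 (R): R=RGGG U=GRWB F=OWYW D=ROYO B=YRYB
After move 6 (R): R=GRGG U=GWWW F=OOYO D=RYYY B=BRRB
Query 1: U[0] = G
Query 2: B[2] = R
Query 3: R[3] = G
Query 4: D[3] = Y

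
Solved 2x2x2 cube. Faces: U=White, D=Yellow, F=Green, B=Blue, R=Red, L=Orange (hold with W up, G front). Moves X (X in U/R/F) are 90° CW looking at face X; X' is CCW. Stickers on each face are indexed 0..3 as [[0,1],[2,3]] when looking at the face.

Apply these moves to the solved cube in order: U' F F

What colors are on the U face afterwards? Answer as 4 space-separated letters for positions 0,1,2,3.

After move 1 (U'): U=WWWW F=OOGG R=GGRR B=RRBB L=BBOO
After move 2 (F): F=GOGO U=WWOB R=WGWR D=RGYY L=BYOY
After move 3 (F): F=GGOO U=WWYY R=OGBR D=WWYY L=BROG
Query: U face = WWYY

Answer: W W Y Y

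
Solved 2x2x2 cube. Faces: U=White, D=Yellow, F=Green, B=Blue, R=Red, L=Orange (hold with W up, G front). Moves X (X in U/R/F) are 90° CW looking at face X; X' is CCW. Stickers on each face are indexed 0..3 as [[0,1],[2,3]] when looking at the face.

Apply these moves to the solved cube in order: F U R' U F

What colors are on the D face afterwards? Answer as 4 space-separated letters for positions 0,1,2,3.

After move 1 (F): F=GGGG U=WWOO R=WRWR D=RRYY L=OYOY
After move 2 (U): U=OWOW F=WRGG R=BBWR B=OYBB L=GGOY
After move 3 (R'): R=BRBW U=OBOO F=WWGW D=RRYG B=YYRB
After move 4 (U): U=OOOB F=BRGW R=YYBW B=GGRB L=WWOY
After move 5 (F): F=GBWR U=OOYW R=OYBW D=BYYG L=WROR
Query: D face = BYYG

Answer: B Y Y G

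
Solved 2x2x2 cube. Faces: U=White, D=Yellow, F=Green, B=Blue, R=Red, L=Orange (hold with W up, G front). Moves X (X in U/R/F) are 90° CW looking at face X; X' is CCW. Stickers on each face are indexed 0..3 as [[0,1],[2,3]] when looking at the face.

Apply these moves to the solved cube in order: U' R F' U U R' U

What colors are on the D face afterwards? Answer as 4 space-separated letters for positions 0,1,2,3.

After move 1 (U'): U=WWWW F=OOGG R=GGRR B=RRBB L=BBOO
After move 2 (R): R=RGRG U=WOWG F=OYGY D=YBYR B=WRWB
After move 3 (F'): F=YYOG U=WORR R=BGYG D=BOYR L=BGOW
After move 4 (U): U=RWRO F=BGOG R=WRYG B=BGWB L=YYOW
After move 5 (U): U=RROW F=WROG R=BGYG B=YYWB L=BGOW
After move 6 (R'): R=GGBY U=RWOY F=WROW D=BRYG B=RYOB
After move 7 (U): U=ORYW F=GGOW R=RYBY B=BGOB L=WROW
Query: D face = BRYG

Answer: B R Y G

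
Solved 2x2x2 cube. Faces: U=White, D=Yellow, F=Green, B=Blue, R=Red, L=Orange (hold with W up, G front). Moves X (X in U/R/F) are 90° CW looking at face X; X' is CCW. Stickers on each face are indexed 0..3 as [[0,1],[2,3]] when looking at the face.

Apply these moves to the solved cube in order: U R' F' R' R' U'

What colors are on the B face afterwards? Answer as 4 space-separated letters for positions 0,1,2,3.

Answer: R Y W B

Derivation:
After move 1 (U): U=WWWW F=RRGG R=BBRR B=OOBB L=GGOO
After move 2 (R'): R=BRBR U=WBWO F=RWGW D=YRYG B=YOYB
After move 3 (F'): F=WWRG U=WBBB R=RRYR D=GOYG L=GOOW
After move 4 (R'): R=RRRY U=WYBY F=WBRB D=GWYG B=GOOB
After move 5 (R'): R=RYRR U=WOBG F=WYRY D=GBYB B=GOWB
After move 6 (U'): U=OGWB F=GORY R=WYRR B=RYWB L=GOOW
Query: B face = RYWB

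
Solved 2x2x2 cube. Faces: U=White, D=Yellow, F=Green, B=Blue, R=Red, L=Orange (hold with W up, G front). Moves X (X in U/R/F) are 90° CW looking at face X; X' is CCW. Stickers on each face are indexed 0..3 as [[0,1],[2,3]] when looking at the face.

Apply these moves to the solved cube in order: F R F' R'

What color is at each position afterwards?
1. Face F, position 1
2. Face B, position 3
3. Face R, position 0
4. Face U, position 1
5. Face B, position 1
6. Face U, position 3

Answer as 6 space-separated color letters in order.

After move 1 (F): F=GGGG U=WWOO R=WRWR D=RRYY L=OYOY
After move 2 (R): R=WWRR U=WGOG F=GRGY D=RBYB B=OBWB
After move 3 (F'): F=RYGG U=WGWR R=BWRR D=YYYB L=OGOO
After move 4 (R'): R=WRBR U=WWWO F=RGGR D=YYYG B=BBYB
Query 1: F[1] = G
Query 2: B[3] = B
Query 3: R[0] = W
Query 4: U[1] = W
Query 5: B[1] = B
Query 6: U[3] = O

Answer: G B W W B O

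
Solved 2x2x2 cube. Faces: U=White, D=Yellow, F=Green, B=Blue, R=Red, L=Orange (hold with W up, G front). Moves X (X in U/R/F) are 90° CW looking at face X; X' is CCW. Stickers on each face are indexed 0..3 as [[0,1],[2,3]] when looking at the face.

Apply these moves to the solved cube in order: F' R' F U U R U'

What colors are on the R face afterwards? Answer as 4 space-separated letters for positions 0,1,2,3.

After move 1 (F'): F=GGGG U=WWRR R=YRYR D=OOYY L=OWOW
After move 2 (R'): R=RRYY U=WBRB F=GWGR D=OGYG B=YBOB
After move 3 (F): F=GGRW U=WBWW R=RRBY D=YRYG L=OOOG
After move 4 (U): U=WWWB F=RRRW R=YBBY B=OOOB L=GGOG
After move 5 (U): U=WWBW F=YBRW R=OOBY B=GGOB L=RROG
After move 6 (R): R=BOYO U=WBBW F=YRRG D=YOYG B=WGWB
After move 7 (U'): U=BWWB F=RRRG R=YRYO B=BOWB L=WGOG
Query: R face = YRYO

Answer: Y R Y O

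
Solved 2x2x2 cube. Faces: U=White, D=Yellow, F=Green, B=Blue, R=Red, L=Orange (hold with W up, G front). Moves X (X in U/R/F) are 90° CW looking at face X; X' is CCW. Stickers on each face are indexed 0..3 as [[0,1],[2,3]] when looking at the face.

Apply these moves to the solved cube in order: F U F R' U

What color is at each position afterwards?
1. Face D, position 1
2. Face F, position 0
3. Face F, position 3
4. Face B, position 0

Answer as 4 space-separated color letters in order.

Answer: W B G G

Derivation:
After move 1 (F): F=GGGG U=WWOO R=WRWR D=RRYY L=OYOY
After move 2 (U): U=OWOW F=WRGG R=BBWR B=OYBB L=GGOY
After move 3 (F): F=GWGR U=OWYG R=OBWR D=WBYY L=GROR
After move 4 (R'): R=BROW U=OBYO F=GWGG D=WWYR B=YYBB
After move 5 (U): U=YOOB F=BRGG R=YYOW B=GRBB L=GWOR
Query 1: D[1] = W
Query 2: F[0] = B
Query 3: F[3] = G
Query 4: B[0] = G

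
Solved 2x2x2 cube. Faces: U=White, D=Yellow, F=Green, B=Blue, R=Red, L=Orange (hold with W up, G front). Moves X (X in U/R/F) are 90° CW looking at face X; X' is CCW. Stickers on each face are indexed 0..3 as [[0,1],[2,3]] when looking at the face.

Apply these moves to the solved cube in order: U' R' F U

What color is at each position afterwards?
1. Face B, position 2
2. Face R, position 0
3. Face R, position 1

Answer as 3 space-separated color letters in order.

Answer: Y Y R

Derivation:
After move 1 (U'): U=WWWW F=OOGG R=GGRR B=RRBB L=BBOO
After move 2 (R'): R=GRGR U=WBWR F=OWGW D=YOYG B=YRYB
After move 3 (F): F=GOWW U=WBOB R=WRRR D=GGYG L=BYOO
After move 4 (U): U=OWBB F=WRWW R=YRRR B=BYYB L=GOOO
Query 1: B[2] = Y
Query 2: R[0] = Y
Query 3: R[1] = R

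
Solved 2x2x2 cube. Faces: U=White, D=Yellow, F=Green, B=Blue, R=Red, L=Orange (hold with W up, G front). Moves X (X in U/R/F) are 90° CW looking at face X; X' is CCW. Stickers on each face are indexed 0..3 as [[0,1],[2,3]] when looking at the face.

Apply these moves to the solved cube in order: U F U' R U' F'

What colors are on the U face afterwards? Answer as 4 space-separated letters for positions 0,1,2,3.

Answer: Y R G R

Derivation:
After move 1 (U): U=WWWW F=RRGG R=BBRR B=OOBB L=GGOO
After move 2 (F): F=GRGR U=WWOG R=WBWR D=RBYY L=GYOY
After move 3 (U'): U=WGWO F=GYGR R=GRWR B=WBBB L=OOOY
After move 4 (R): R=WGRR U=WYWR F=GBGY D=RBYW B=OBGB
After move 5 (U'): U=YRWW F=OOGY R=GBRR B=WGGB L=OBOY
After move 6 (F'): F=OYOG U=YRGR R=BBRR D=BYYW L=OWOW
Query: U face = YRGR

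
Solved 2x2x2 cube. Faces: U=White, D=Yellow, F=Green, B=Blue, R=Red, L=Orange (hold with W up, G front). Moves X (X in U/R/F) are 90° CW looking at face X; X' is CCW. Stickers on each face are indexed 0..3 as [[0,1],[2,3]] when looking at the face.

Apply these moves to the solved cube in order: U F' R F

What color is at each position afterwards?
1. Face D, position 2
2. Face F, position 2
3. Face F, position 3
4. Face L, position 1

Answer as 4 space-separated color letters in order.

Answer: Y Y O G

Derivation:
After move 1 (U): U=WWWW F=RRGG R=BBRR B=OOBB L=GGOO
After move 2 (F'): F=RGRG U=WWBR R=YBYR D=GOYY L=GWOW
After move 3 (R): R=YYRB U=WGBG F=RORY D=GBYO B=ROWB
After move 4 (F): F=RRYO U=WGWW R=BYGB D=RYYO L=GGOB
Query 1: D[2] = Y
Query 2: F[2] = Y
Query 3: F[3] = O
Query 4: L[1] = G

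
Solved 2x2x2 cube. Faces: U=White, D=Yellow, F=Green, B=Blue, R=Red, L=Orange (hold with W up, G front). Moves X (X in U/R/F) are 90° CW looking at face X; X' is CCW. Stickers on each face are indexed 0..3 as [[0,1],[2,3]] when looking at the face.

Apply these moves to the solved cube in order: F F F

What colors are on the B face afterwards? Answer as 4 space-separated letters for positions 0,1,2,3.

Answer: B B B B

Derivation:
After move 1 (F): F=GGGG U=WWOO R=WRWR D=RRYY L=OYOY
After move 2 (F): F=GGGG U=WWYY R=OROR D=WWYY L=OROR
After move 3 (F): F=GGGG U=WWRR R=YRYR D=OOYY L=OWOW
Query: B face = BBBB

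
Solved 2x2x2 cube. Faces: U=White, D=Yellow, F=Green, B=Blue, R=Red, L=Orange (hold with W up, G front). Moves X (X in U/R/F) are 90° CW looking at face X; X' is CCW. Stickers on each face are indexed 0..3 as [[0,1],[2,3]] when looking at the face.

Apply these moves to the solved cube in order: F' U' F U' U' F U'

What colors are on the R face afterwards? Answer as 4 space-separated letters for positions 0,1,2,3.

After move 1 (F'): F=GGGG U=WWRR R=YRYR D=OOYY L=OWOW
After move 2 (U'): U=WRWR F=OWGG R=GGYR B=YRBB L=BBOW
After move 3 (F): F=GOGW U=WRWB R=WGRR D=YGYY L=BOOO
After move 4 (U'): U=RBWW F=BOGW R=GORR B=WGBB L=YROO
After move 5 (U'): U=BWRW F=YRGW R=BORR B=GOBB L=WGOO
After move 6 (F): F=GYWR U=BWOG R=ROWR D=RBYY L=WYOG
After move 7 (U'): U=WGBO F=WYWR R=GYWR B=ROBB L=GOOG
Query: R face = GYWR

Answer: G Y W R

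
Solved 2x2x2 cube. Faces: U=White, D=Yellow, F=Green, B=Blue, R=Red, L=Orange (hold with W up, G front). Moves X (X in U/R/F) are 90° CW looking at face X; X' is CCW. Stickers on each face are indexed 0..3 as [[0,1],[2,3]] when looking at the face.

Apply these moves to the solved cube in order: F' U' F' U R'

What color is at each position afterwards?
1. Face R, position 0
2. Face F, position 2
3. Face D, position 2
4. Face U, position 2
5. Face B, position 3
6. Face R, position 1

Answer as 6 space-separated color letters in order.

After move 1 (F'): F=GGGG U=WWRR R=YRYR D=OOYY L=OWOW
After move 2 (U'): U=WRWR F=OWGG R=GGYR B=YRBB L=BBOW
After move 3 (F'): F=WGOG U=WRGY R=OGOR D=BWYY L=BROW
After move 4 (U): U=GWYR F=OGOG R=YROR B=BRBB L=WGOW
After move 5 (R'): R=RRYO U=GBYB F=OWOR D=BGYG B=YRWB
Query 1: R[0] = R
Query 2: F[2] = O
Query 3: D[2] = Y
Query 4: U[2] = Y
Query 5: B[3] = B
Query 6: R[1] = R

Answer: R O Y Y B R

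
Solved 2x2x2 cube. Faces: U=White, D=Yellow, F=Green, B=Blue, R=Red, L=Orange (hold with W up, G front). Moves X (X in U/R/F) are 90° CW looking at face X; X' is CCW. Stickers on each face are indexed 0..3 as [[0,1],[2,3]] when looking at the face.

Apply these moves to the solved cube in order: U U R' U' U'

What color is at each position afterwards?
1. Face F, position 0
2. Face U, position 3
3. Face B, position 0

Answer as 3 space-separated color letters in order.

After move 1 (U): U=WWWW F=RRGG R=BBRR B=OOBB L=GGOO
After move 2 (U): U=WWWW F=BBGG R=OORR B=GGBB L=RROO
After move 3 (R'): R=OROR U=WBWG F=BWGW D=YBYG B=YGYB
After move 4 (U'): U=BGWW F=RRGW R=BWOR B=ORYB L=YGOO
After move 5 (U'): U=GWBW F=YGGW R=RROR B=BWYB L=OROO
Query 1: F[0] = Y
Query 2: U[3] = W
Query 3: B[0] = B

Answer: Y W B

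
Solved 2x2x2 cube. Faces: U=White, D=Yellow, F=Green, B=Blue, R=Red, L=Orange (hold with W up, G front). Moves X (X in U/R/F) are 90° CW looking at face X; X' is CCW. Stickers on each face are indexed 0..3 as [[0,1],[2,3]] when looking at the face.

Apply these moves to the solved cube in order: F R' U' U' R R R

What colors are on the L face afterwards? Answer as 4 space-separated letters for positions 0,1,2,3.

Answer: R R O Y

Derivation:
After move 1 (F): F=GGGG U=WWOO R=WRWR D=RRYY L=OYOY
After move 2 (R'): R=RRWW U=WBOB F=GWGO D=RGYG B=YBRB
After move 3 (U'): U=BBWO F=OYGO R=GWWW B=RRRB L=YBOY
After move 4 (U'): U=BOBW F=YBGO R=OYWW B=GWRB L=RROY
After move 5 (R): R=WOWY U=BBBO F=YGGG D=RRYG B=WWOB
After move 6 (R): R=WWYO U=BGBG F=YRGG D=ROYW B=OWBB
After move 7 (R): R=YWOW U=BRBG F=YOGW D=RBYO B=GWGB
Query: L face = RROY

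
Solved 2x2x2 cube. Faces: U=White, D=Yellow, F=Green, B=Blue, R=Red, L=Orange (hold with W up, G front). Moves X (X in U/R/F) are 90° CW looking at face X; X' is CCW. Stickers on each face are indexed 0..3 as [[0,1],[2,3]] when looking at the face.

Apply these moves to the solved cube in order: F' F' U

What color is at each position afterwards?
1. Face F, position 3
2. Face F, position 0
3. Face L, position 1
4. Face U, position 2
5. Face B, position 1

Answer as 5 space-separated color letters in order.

After move 1 (F'): F=GGGG U=WWRR R=YRYR D=OOYY L=OWOW
After move 2 (F'): F=GGGG U=WWYY R=OROR D=WWYY L=OROR
After move 3 (U): U=YWYW F=ORGG R=BBOR B=ORBB L=GGOR
Query 1: F[3] = G
Query 2: F[0] = O
Query 3: L[1] = G
Query 4: U[2] = Y
Query 5: B[1] = R

Answer: G O G Y R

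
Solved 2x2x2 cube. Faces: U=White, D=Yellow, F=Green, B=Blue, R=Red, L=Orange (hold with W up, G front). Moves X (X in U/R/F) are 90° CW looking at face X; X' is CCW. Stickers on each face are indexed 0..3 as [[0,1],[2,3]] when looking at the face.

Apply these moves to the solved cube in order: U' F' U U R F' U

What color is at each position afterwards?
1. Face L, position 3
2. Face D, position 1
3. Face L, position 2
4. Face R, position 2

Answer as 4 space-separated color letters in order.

Answer: W W O B

Derivation:
After move 1 (U'): U=WWWW F=OOGG R=GGRR B=RRBB L=BBOO
After move 2 (F'): F=OGOG U=WWGR R=YGYR D=BOYY L=BWOW
After move 3 (U): U=GWRW F=YGOG R=RRYR B=BWBB L=OGOW
After move 4 (U): U=RGWW F=RROG R=BWYR B=OGBB L=YGOW
After move 5 (R): R=YBRW U=RRWG F=ROOY D=BBYO B=WGGB
After move 6 (F'): F=OYRO U=RRYR R=BBBW D=GWYO L=YGOW
After move 7 (U): U=YRRR F=BBRO R=WGBW B=YGGB L=OYOW
Query 1: L[3] = W
Query 2: D[1] = W
Query 3: L[2] = O
Query 4: R[2] = B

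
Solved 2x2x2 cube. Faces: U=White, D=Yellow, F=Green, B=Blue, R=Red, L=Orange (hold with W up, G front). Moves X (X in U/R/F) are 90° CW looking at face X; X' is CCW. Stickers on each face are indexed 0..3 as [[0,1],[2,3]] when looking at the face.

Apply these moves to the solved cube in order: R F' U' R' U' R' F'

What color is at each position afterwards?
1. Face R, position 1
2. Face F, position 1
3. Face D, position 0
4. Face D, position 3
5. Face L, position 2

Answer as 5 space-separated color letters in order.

After move 1 (R): R=RRRR U=WGWG F=GYGY D=YBYB B=WBWB
After move 2 (F'): F=YYGG U=WGRR R=BRYR D=OOYB L=OGOW
After move 3 (U'): U=GRWR F=OGGG R=YYYR B=BRWB L=WBOW
After move 4 (R'): R=YRYY U=GWWB F=ORGR D=OGYG B=BROB
After move 5 (U'): U=WBGW F=WBGR R=ORYY B=YROB L=BROW
After move 6 (R'): R=RYOY U=WOGY F=WBGW D=OBYR B=GRGB
After move 7 (F'): F=BWWG U=WORO R=BYOY D=RWYR L=BYOG
Query 1: R[1] = Y
Query 2: F[1] = W
Query 3: D[0] = R
Query 4: D[3] = R
Query 5: L[2] = O

Answer: Y W R R O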